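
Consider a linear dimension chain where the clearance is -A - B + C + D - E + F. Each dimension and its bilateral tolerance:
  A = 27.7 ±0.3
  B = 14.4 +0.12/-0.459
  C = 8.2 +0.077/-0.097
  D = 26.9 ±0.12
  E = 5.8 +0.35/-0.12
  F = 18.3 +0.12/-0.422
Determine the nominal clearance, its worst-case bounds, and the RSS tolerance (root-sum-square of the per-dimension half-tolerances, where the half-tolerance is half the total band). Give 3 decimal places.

nominal=5.500 wc=[4.091,6.696] rss=0.570

Stack each dimension's contribution:
  -A: nom -27.700 → Σnom=-27.700; wc +0.300/-0.300 → slack +0.300/-0.300; half-tol=0.300, Σhalf²=0.090000
  -B: nom -14.400 → Σnom=-42.100; wc +0.459/-0.120 → slack +0.759/-0.420; half-tol=0.289, Σhalf²=0.173810
  +C: nom +8.200 → Σnom=-33.900; wc +0.077/-0.097 → slack +0.836/-0.517; half-tol=0.087, Σhalf²=0.181379
  +D: nom +26.900 → Σnom=-7.000; wc +0.120/-0.120 → slack +0.956/-0.637; half-tol=0.120, Σhalf²=0.195779
  -E: nom -5.800 → Σnom=-12.800; wc +0.120/-0.350 → slack +1.076/-0.987; half-tol=0.235, Σhalf²=0.251004
  +F: nom +18.300 → Σnom=5.500; wc +0.120/-0.422 → slack +1.196/-1.409; half-tol=0.271, Σhalf²=0.324445
Nominal = 5.500. Worst-case = [5.500 - 1.409, 5.500 + 1.196] = [4.091, 6.696]. RSS = √0.324445 = 0.570.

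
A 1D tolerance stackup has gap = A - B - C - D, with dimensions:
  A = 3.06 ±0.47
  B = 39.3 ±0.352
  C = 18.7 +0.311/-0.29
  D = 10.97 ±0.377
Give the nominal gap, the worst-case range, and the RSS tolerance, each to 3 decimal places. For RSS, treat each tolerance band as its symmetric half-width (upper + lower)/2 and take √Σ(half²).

nominal=-65.910 wc=[-67.420,-64.421] rss=0.760

Stack each dimension's contribution:
  +A: nom +3.060 → Σnom=3.060; wc +0.470/-0.470 → slack +0.470/-0.470; half-tol=0.470, Σhalf²=0.220900
  -B: nom -39.300 → Σnom=-36.240; wc +0.352/-0.352 → slack +0.822/-0.822; half-tol=0.352, Σhalf²=0.344804
  -C: nom -18.700 → Σnom=-54.940; wc +0.290/-0.311 → slack +1.112/-1.133; half-tol=0.300, Σhalf²=0.435104
  -D: nom -10.970 → Σnom=-65.910; wc +0.377/-0.377 → slack +1.489/-1.510; half-tol=0.377, Σhalf²=0.577233
Nominal = -65.910. Worst-case = [-65.910 - 1.510, -65.910 + 1.489] = [-67.420, -64.421]. RSS = √0.577233 = 0.760.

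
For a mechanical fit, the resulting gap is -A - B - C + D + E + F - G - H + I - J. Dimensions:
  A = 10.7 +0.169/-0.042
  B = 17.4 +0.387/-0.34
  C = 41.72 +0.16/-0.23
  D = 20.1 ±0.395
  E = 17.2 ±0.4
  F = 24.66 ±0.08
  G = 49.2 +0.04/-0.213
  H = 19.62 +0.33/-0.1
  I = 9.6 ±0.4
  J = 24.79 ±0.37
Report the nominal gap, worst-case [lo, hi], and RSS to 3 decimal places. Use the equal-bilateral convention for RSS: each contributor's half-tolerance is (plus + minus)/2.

Stack each dimension's contribution:
  -A: nom -10.700 → Σnom=-10.700; wc +0.042/-0.169 → slack +0.042/-0.169; half-tol=0.106, Σhalf²=0.011130
  -B: nom -17.400 → Σnom=-28.100; wc +0.340/-0.387 → slack +0.382/-0.556; half-tol=0.364, Σhalf²=0.143263
  -C: nom -41.720 → Σnom=-69.820; wc +0.230/-0.160 → slack +0.612/-0.716; half-tol=0.195, Σhalf²=0.181288
  +D: nom +20.100 → Σnom=-49.720; wc +0.395/-0.395 → slack +1.007/-1.111; half-tol=0.395, Σhalf²=0.337313
  +E: nom +17.200 → Σnom=-32.520; wc +0.400/-0.400 → slack +1.407/-1.511; half-tol=0.400, Σhalf²=0.497313
  +F: nom +24.660 → Σnom=-7.860; wc +0.080/-0.080 → slack +1.487/-1.591; half-tol=0.080, Σhalf²=0.503713
  -G: nom -49.200 → Σnom=-57.060; wc +0.213/-0.040 → slack +1.700/-1.631; half-tol=0.127, Σhalf²=0.519715
  -H: nom -19.620 → Σnom=-76.680; wc +0.100/-0.330 → slack +1.800/-1.961; half-tol=0.215, Σhalf²=0.565940
  +I: nom +9.600 → Σnom=-67.080; wc +0.400/-0.400 → slack +2.200/-2.361; half-tol=0.400, Σhalf²=0.725940
  -J: nom -24.790 → Σnom=-91.870; wc +0.370/-0.370 → slack +2.570/-2.731; half-tol=0.370, Σhalf²=0.862840
Nominal = -91.870. Worst-case = [-91.870 - 2.731, -91.870 + 2.570] = [-94.601, -89.300]. RSS = √0.862840 = 0.929.

nominal=-91.870 wc=[-94.601,-89.300] rss=0.929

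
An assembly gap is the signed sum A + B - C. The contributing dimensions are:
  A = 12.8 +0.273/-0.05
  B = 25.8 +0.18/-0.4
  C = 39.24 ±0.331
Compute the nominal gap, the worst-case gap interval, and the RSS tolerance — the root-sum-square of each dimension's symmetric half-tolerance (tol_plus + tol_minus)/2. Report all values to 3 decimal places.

nominal=-0.640 wc=[-1.421,0.144] rss=0.469

Stack each dimension's contribution:
  +A: nom +12.800 → Σnom=12.800; wc +0.273/-0.050 → slack +0.273/-0.050; half-tol=0.162, Σhalf²=0.026082
  +B: nom +25.800 → Σnom=38.600; wc +0.180/-0.400 → slack +0.453/-0.450; half-tol=0.290, Σhalf²=0.110182
  -C: nom -39.240 → Σnom=-0.640; wc +0.331/-0.331 → slack +0.784/-0.781; half-tol=0.331, Σhalf²=0.219743
Nominal = -0.640. Worst-case = [-0.640 - 0.781, -0.640 + 0.784] = [-1.421, 0.144]. RSS = √0.219743 = 0.469.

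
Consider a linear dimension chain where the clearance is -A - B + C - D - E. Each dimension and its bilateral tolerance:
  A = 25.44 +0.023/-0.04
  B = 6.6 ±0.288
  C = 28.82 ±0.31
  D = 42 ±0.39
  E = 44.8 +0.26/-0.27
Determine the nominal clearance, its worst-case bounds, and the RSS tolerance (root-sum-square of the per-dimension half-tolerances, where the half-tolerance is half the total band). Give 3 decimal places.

Stack each dimension's contribution:
  -A: nom -25.440 → Σnom=-25.440; wc +0.040/-0.023 → slack +0.040/-0.023; half-tol=0.032, Σhalf²=0.000992
  -B: nom -6.600 → Σnom=-32.040; wc +0.288/-0.288 → slack +0.328/-0.311; half-tol=0.288, Σhalf²=0.083936
  +C: nom +28.820 → Σnom=-3.220; wc +0.310/-0.310 → slack +0.638/-0.621; half-tol=0.310, Σhalf²=0.180036
  -D: nom -42.000 → Σnom=-45.220; wc +0.390/-0.390 → slack +1.028/-1.011; half-tol=0.390, Σhalf²=0.332136
  -E: nom -44.800 → Σnom=-90.020; wc +0.270/-0.260 → slack +1.298/-1.271; half-tol=0.265, Σhalf²=0.402361
Nominal = -90.020. Worst-case = [-90.020 - 1.271, -90.020 + 1.298] = [-91.291, -88.722]. RSS = √0.402361 = 0.634.

nominal=-90.020 wc=[-91.291,-88.722] rss=0.634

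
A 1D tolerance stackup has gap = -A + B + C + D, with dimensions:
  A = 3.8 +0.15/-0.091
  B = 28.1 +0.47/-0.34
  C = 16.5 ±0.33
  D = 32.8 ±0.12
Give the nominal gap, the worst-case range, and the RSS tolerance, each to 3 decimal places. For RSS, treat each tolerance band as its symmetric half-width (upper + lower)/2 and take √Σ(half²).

Stack each dimension's contribution:
  -A: nom -3.800 → Σnom=-3.800; wc +0.091/-0.150 → slack +0.091/-0.150; half-tol=0.120, Σhalf²=0.014520
  +B: nom +28.100 → Σnom=24.300; wc +0.470/-0.340 → slack +0.561/-0.490; half-tol=0.405, Σhalf²=0.178545
  +C: nom +16.500 → Σnom=40.800; wc +0.330/-0.330 → slack +0.891/-0.820; half-tol=0.330, Σhalf²=0.287445
  +D: nom +32.800 → Σnom=73.600; wc +0.120/-0.120 → slack +1.011/-0.940; half-tol=0.120, Σhalf²=0.301845
Nominal = 73.600. Worst-case = [73.600 - 0.940, 73.600 + 1.011] = [72.660, 74.611]. RSS = √0.301845 = 0.549.

nominal=73.600 wc=[72.660,74.611] rss=0.549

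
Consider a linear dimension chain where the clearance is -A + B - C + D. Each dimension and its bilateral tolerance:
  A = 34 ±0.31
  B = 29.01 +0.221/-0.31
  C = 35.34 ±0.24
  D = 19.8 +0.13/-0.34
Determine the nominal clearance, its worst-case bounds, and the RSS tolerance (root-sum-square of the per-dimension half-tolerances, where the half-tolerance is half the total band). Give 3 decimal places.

nominal=-20.530 wc=[-21.730,-19.629] rss=0.529

Stack each dimension's contribution:
  -A: nom -34.000 → Σnom=-34.000; wc +0.310/-0.310 → slack +0.310/-0.310; half-tol=0.310, Σhalf²=0.096100
  +B: nom +29.010 → Σnom=-4.990; wc +0.221/-0.310 → slack +0.531/-0.620; half-tol=0.266, Σhalf²=0.166590
  -C: nom -35.340 → Σnom=-40.330; wc +0.240/-0.240 → slack +0.771/-0.860; half-tol=0.240, Σhalf²=0.224190
  +D: nom +19.800 → Σnom=-20.530; wc +0.130/-0.340 → slack +0.901/-1.200; half-tol=0.235, Σhalf²=0.279415
Nominal = -20.530. Worst-case = [-20.530 - 1.200, -20.530 + 0.901] = [-21.730, -19.629]. RSS = √0.279415 = 0.529.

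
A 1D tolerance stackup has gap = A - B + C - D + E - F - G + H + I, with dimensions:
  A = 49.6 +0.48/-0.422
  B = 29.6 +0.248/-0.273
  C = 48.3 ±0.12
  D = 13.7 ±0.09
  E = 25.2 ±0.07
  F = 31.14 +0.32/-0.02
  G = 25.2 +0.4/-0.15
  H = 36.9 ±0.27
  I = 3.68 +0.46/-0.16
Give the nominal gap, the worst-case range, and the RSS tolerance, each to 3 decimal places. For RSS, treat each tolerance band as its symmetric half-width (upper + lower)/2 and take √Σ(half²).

Stack each dimension's contribution:
  +A: nom +49.600 → Σnom=49.600; wc +0.480/-0.422 → slack +0.480/-0.422; half-tol=0.451, Σhalf²=0.203401
  -B: nom -29.600 → Σnom=20.000; wc +0.273/-0.248 → slack +0.753/-0.670; half-tol=0.261, Σhalf²=0.271261
  +C: nom +48.300 → Σnom=68.300; wc +0.120/-0.120 → slack +0.873/-0.790; half-tol=0.120, Σhalf²=0.285661
  -D: nom -13.700 → Σnom=54.600; wc +0.090/-0.090 → slack +0.963/-0.880; half-tol=0.090, Σhalf²=0.293761
  +E: nom +25.200 → Σnom=79.800; wc +0.070/-0.070 → slack +1.033/-0.950; half-tol=0.070, Σhalf²=0.298661
  -F: nom -31.140 → Σnom=48.660; wc +0.020/-0.320 → slack +1.053/-1.270; half-tol=0.170, Σhalf²=0.327561
  -G: nom -25.200 → Σnom=23.460; wc +0.150/-0.400 → slack +1.203/-1.670; half-tol=0.275, Σhalf²=0.403186
  +H: nom +36.900 → Σnom=60.360; wc +0.270/-0.270 → slack +1.473/-1.940; half-tol=0.270, Σhalf²=0.476086
  +I: nom +3.680 → Σnom=64.040; wc +0.460/-0.160 → slack +1.933/-2.100; half-tol=0.310, Σhalf²=0.572186
Nominal = 64.040. Worst-case = [64.040 - 2.100, 64.040 + 1.933] = [61.940, 65.973]. RSS = √0.572186 = 0.756.

nominal=64.040 wc=[61.940,65.973] rss=0.756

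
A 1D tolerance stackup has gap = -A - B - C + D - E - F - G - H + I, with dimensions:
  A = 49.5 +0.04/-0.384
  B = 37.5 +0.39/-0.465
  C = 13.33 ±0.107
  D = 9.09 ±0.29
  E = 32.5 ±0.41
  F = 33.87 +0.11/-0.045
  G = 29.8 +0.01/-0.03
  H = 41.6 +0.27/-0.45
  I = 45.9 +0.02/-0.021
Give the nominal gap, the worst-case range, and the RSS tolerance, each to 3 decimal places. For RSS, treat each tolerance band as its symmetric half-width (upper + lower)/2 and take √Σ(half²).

Stack each dimension's contribution:
  -A: nom -49.500 → Σnom=-49.500; wc +0.384/-0.040 → slack +0.384/-0.040; half-tol=0.212, Σhalf²=0.044944
  -B: nom -37.500 → Σnom=-87.000; wc +0.465/-0.390 → slack +0.849/-0.430; half-tol=0.427, Σhalf²=0.227700
  -C: nom -13.330 → Σnom=-100.330; wc +0.107/-0.107 → slack +0.956/-0.537; half-tol=0.107, Σhalf²=0.239149
  +D: nom +9.090 → Σnom=-91.240; wc +0.290/-0.290 → slack +1.246/-0.827; half-tol=0.290, Σhalf²=0.323249
  -E: nom -32.500 → Σnom=-123.740; wc +0.410/-0.410 → slack +1.656/-1.237; half-tol=0.410, Σhalf²=0.491349
  -F: nom -33.870 → Σnom=-157.610; wc +0.045/-0.110 → slack +1.701/-1.347; half-tol=0.077, Σhalf²=0.497355
  -G: nom -29.800 → Σnom=-187.410; wc +0.030/-0.010 → slack +1.731/-1.357; half-tol=0.020, Σhalf²=0.497755
  -H: nom -41.600 → Σnom=-229.010; wc +0.450/-0.270 → slack +2.181/-1.627; half-tol=0.360, Σhalf²=0.627355
  +I: nom +45.900 → Σnom=-183.110; wc +0.020/-0.021 → slack +2.201/-1.648; half-tol=0.021, Σhalf²=0.627776
Nominal = -183.110. Worst-case = [-183.110 - 1.648, -183.110 + 2.201] = [-184.758, -180.909]. RSS = √0.627776 = 0.792.

nominal=-183.110 wc=[-184.758,-180.909] rss=0.792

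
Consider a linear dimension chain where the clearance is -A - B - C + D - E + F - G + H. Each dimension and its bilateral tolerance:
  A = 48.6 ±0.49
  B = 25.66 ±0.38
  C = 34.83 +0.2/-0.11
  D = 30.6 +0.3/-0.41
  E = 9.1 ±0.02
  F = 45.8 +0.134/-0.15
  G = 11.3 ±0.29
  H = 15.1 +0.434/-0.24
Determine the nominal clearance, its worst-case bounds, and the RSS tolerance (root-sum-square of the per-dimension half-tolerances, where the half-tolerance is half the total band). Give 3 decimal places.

nominal=-37.990 wc=[-40.170,-35.832] rss=0.868

Stack each dimension's contribution:
  -A: nom -48.600 → Σnom=-48.600; wc +0.490/-0.490 → slack +0.490/-0.490; half-tol=0.490, Σhalf²=0.240100
  -B: nom -25.660 → Σnom=-74.260; wc +0.380/-0.380 → slack +0.870/-0.870; half-tol=0.380, Σhalf²=0.384500
  -C: nom -34.830 → Σnom=-109.090; wc +0.110/-0.200 → slack +0.980/-1.070; half-tol=0.155, Σhalf²=0.408525
  +D: nom +30.600 → Σnom=-78.490; wc +0.300/-0.410 → slack +1.280/-1.480; half-tol=0.355, Σhalf²=0.534550
  -E: nom -9.100 → Σnom=-87.590; wc +0.020/-0.020 → slack +1.300/-1.500; half-tol=0.020, Σhalf²=0.534950
  +F: nom +45.800 → Σnom=-41.790; wc +0.134/-0.150 → slack +1.434/-1.650; half-tol=0.142, Σhalf²=0.555114
  -G: nom -11.300 → Σnom=-53.090; wc +0.290/-0.290 → slack +1.724/-1.940; half-tol=0.290, Σhalf²=0.639214
  +H: nom +15.100 → Σnom=-37.990; wc +0.434/-0.240 → slack +2.158/-2.180; half-tol=0.337, Σhalf²=0.752783
Nominal = -37.990. Worst-case = [-37.990 - 2.180, -37.990 + 2.158] = [-40.170, -35.832]. RSS = √0.752783 = 0.868.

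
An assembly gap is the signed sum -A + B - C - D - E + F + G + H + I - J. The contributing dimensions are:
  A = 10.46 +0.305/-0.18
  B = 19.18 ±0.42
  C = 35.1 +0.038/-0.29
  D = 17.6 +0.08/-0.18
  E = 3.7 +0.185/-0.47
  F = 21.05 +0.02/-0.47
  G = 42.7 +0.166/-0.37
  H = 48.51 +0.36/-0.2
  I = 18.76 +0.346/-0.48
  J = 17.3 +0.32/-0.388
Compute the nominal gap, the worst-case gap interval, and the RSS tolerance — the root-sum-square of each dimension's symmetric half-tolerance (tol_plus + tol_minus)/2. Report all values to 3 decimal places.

Stack each dimension's contribution:
  -A: nom -10.460 → Σnom=-10.460; wc +0.180/-0.305 → slack +0.180/-0.305; half-tol=0.242, Σhalf²=0.058806
  +B: nom +19.180 → Σnom=8.720; wc +0.420/-0.420 → slack +0.600/-0.725; half-tol=0.420, Σhalf²=0.235206
  -C: nom -35.100 → Σnom=-26.380; wc +0.290/-0.038 → slack +0.890/-0.763; half-tol=0.164, Σhalf²=0.262102
  -D: nom -17.600 → Σnom=-43.980; wc +0.180/-0.080 → slack +1.070/-0.843; half-tol=0.130, Σhalf²=0.279002
  -E: nom -3.700 → Σnom=-47.680; wc +0.470/-0.185 → slack +1.540/-1.028; half-tol=0.328, Σhalf²=0.386259
  +F: nom +21.050 → Σnom=-26.630; wc +0.020/-0.470 → slack +1.560/-1.498; half-tol=0.245, Σhalf²=0.446283
  +G: nom +42.700 → Σnom=16.070; wc +0.166/-0.370 → slack +1.726/-1.868; half-tol=0.268, Σhalf²=0.518108
  +H: nom +48.510 → Σnom=64.580; wc +0.360/-0.200 → slack +2.086/-2.068; half-tol=0.280, Σhalf²=0.596508
  +I: nom +18.760 → Σnom=83.340; wc +0.346/-0.480 → slack +2.432/-2.548; half-tol=0.413, Σhalf²=0.767077
  -J: nom -17.300 → Σnom=66.040; wc +0.388/-0.320 → slack +2.820/-2.868; half-tol=0.354, Σhalf²=0.892393
Nominal = 66.040. Worst-case = [66.040 - 2.868, 66.040 + 2.820] = [63.172, 68.860]. RSS = √0.892393 = 0.945.

nominal=66.040 wc=[63.172,68.860] rss=0.945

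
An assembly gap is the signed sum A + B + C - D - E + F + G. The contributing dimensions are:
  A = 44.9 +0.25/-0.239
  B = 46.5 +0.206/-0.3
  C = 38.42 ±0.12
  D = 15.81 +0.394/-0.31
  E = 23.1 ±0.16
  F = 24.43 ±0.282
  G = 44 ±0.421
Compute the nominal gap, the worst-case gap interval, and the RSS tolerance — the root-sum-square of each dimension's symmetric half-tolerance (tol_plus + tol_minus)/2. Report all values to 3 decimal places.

Stack each dimension's contribution:
  +A: nom +44.900 → Σnom=44.900; wc +0.250/-0.239 → slack +0.250/-0.239; half-tol=0.244, Σhalf²=0.059780
  +B: nom +46.500 → Σnom=91.400; wc +0.206/-0.300 → slack +0.456/-0.539; half-tol=0.253, Σhalf²=0.123789
  +C: nom +38.420 → Σnom=129.820; wc +0.120/-0.120 → slack +0.576/-0.659; half-tol=0.120, Σhalf²=0.138189
  -D: nom -15.810 → Σnom=114.010; wc +0.310/-0.394 → slack +0.886/-1.053; half-tol=0.352, Σhalf²=0.262093
  -E: nom -23.100 → Σnom=90.910; wc +0.160/-0.160 → slack +1.046/-1.213; half-tol=0.160, Σhalf²=0.287693
  +F: nom +24.430 → Σnom=115.340; wc +0.282/-0.282 → slack +1.328/-1.495; half-tol=0.282, Σhalf²=0.367217
  +G: nom +44.000 → Σnom=159.340; wc +0.421/-0.421 → slack +1.749/-1.916; half-tol=0.421, Σhalf²=0.544458
Nominal = 159.340. Worst-case = [159.340 - 1.916, 159.340 + 1.749] = [157.424, 161.089]. RSS = √0.544458 = 0.738.

nominal=159.340 wc=[157.424,161.089] rss=0.738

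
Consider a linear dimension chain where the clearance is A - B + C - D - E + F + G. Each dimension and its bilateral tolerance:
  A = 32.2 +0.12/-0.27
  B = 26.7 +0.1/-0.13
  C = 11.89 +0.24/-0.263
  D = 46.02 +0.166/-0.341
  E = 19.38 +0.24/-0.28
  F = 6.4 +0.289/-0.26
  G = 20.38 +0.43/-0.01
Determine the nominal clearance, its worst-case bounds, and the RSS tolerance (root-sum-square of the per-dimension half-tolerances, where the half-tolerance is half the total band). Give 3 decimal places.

Stack each dimension's contribution:
  +A: nom +32.200 → Σnom=32.200; wc +0.120/-0.270 → slack +0.120/-0.270; half-tol=0.195, Σhalf²=0.038025
  -B: nom -26.700 → Σnom=5.500; wc +0.130/-0.100 → slack +0.250/-0.370; half-tol=0.115, Σhalf²=0.051250
  +C: nom +11.890 → Σnom=17.390; wc +0.240/-0.263 → slack +0.490/-0.633; half-tol=0.252, Σhalf²=0.114502
  -D: nom -46.020 → Σnom=-28.630; wc +0.341/-0.166 → slack +0.831/-0.799; half-tol=0.254, Σhalf²=0.178764
  -E: nom -19.380 → Σnom=-48.010; wc +0.280/-0.240 → slack +1.111/-1.039; half-tol=0.260, Σhalf²=0.246364
  +F: nom +6.400 → Σnom=-41.610; wc +0.289/-0.260 → slack +1.400/-1.299; half-tol=0.274, Σhalf²=0.321715
  +G: nom +20.380 → Σnom=-21.230; wc +0.430/-0.010 → slack +1.830/-1.309; half-tol=0.220, Σhalf²=0.370115
Nominal = -21.230. Worst-case = [-21.230 - 1.309, -21.230 + 1.830] = [-22.539, -19.400]. RSS = √0.370115 = 0.608.

nominal=-21.230 wc=[-22.539,-19.400] rss=0.608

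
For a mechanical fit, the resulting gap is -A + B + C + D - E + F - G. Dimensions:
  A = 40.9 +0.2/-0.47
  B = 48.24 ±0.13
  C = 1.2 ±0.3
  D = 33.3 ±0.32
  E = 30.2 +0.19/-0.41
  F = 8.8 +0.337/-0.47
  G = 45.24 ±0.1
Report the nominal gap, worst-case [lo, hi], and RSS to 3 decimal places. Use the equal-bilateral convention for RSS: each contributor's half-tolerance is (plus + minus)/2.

Stack each dimension's contribution:
  -A: nom -40.900 → Σnom=-40.900; wc +0.470/-0.200 → slack +0.470/-0.200; half-tol=0.335, Σhalf²=0.112225
  +B: nom +48.240 → Σnom=7.340; wc +0.130/-0.130 → slack +0.600/-0.330; half-tol=0.130, Σhalf²=0.129125
  +C: nom +1.200 → Σnom=8.540; wc +0.300/-0.300 → slack +0.900/-0.630; half-tol=0.300, Σhalf²=0.219125
  +D: nom +33.300 → Σnom=41.840; wc +0.320/-0.320 → slack +1.220/-0.950; half-tol=0.320, Σhalf²=0.321525
  -E: nom -30.200 → Σnom=11.640; wc +0.410/-0.190 → slack +1.630/-1.140; half-tol=0.300, Σhalf²=0.411525
  +F: nom +8.800 → Σnom=20.440; wc +0.337/-0.470 → slack +1.967/-1.610; half-tol=0.403, Σhalf²=0.574337
  -G: nom -45.240 → Σnom=-24.800; wc +0.100/-0.100 → slack +2.067/-1.710; half-tol=0.100, Σhalf²=0.584337
Nominal = -24.800. Worst-case = [-24.800 - 1.710, -24.800 + 2.067] = [-26.510, -22.733]. RSS = √0.584337 = 0.764.

nominal=-24.800 wc=[-26.510,-22.733] rss=0.764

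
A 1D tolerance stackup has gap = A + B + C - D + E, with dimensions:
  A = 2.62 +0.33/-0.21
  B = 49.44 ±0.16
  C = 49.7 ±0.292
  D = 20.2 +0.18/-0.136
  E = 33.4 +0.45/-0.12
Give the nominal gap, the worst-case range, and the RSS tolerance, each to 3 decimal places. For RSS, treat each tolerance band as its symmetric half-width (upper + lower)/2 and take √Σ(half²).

nominal=114.960 wc=[113.998,116.328] rss=0.538

Stack each dimension's contribution:
  +A: nom +2.620 → Σnom=2.620; wc +0.330/-0.210 → slack +0.330/-0.210; half-tol=0.270, Σhalf²=0.072900
  +B: nom +49.440 → Σnom=52.060; wc +0.160/-0.160 → slack +0.490/-0.370; half-tol=0.160, Σhalf²=0.098500
  +C: nom +49.700 → Σnom=101.760; wc +0.292/-0.292 → slack +0.782/-0.662; half-tol=0.292, Σhalf²=0.183764
  -D: nom -20.200 → Σnom=81.560; wc +0.136/-0.180 → slack +0.918/-0.842; half-tol=0.158, Σhalf²=0.208728
  +E: nom +33.400 → Σnom=114.960; wc +0.450/-0.120 → slack +1.368/-0.962; half-tol=0.285, Σhalf²=0.289953
Nominal = 114.960. Worst-case = [114.960 - 0.962, 114.960 + 1.368] = [113.998, 116.328]. RSS = √0.289953 = 0.538.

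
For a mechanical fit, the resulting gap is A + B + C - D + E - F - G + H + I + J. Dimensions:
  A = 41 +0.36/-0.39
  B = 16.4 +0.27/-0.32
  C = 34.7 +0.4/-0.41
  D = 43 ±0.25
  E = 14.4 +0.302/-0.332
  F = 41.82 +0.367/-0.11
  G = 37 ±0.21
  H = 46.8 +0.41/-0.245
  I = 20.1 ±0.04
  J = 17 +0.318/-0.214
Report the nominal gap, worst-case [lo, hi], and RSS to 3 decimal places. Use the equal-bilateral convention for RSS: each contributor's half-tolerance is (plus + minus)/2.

nominal=68.580 wc=[65.802,71.250] rss=0.914

Stack each dimension's contribution:
  +A: nom +41.000 → Σnom=41.000; wc +0.360/-0.390 → slack +0.360/-0.390; half-tol=0.375, Σhalf²=0.140625
  +B: nom +16.400 → Σnom=57.400; wc +0.270/-0.320 → slack +0.630/-0.710; half-tol=0.295, Σhalf²=0.227650
  +C: nom +34.700 → Σnom=92.100; wc +0.400/-0.410 → slack +1.030/-1.120; half-tol=0.405, Σhalf²=0.391675
  -D: nom -43.000 → Σnom=49.100; wc +0.250/-0.250 → slack +1.280/-1.370; half-tol=0.250, Σhalf²=0.454175
  +E: nom +14.400 → Σnom=63.500; wc +0.302/-0.332 → slack +1.582/-1.702; half-tol=0.317, Σhalf²=0.554664
  -F: nom -41.820 → Σnom=21.680; wc +0.110/-0.367 → slack +1.692/-2.069; half-tol=0.238, Σhalf²=0.611546
  -G: nom -37.000 → Σnom=-15.320; wc +0.210/-0.210 → slack +1.902/-2.279; half-tol=0.210, Σhalf²=0.655646
  +H: nom +46.800 → Σnom=31.480; wc +0.410/-0.245 → slack +2.312/-2.524; half-tol=0.328, Σhalf²=0.762903
  +I: nom +20.100 → Σnom=51.580; wc +0.040/-0.040 → slack +2.352/-2.564; half-tol=0.040, Σhalf²=0.764503
  +J: nom +17.000 → Σnom=68.580; wc +0.318/-0.214 → slack +2.670/-2.778; half-tol=0.266, Σhalf²=0.835259
Nominal = 68.580. Worst-case = [68.580 - 2.778, 68.580 + 2.670] = [65.802, 71.250]. RSS = √0.835259 = 0.914.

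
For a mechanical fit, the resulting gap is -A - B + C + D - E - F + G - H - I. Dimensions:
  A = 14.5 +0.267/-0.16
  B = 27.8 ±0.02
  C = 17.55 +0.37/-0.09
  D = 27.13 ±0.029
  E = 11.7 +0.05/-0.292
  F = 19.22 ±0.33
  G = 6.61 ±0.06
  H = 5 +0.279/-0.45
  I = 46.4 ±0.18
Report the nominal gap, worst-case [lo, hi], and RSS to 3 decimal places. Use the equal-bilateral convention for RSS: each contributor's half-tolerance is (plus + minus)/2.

nominal=-73.330 wc=[-74.635,-71.439] rss=0.638

Stack each dimension's contribution:
  -A: nom -14.500 → Σnom=-14.500; wc +0.160/-0.267 → slack +0.160/-0.267; half-tol=0.214, Σhalf²=0.045582
  -B: nom -27.800 → Σnom=-42.300; wc +0.020/-0.020 → slack +0.180/-0.287; half-tol=0.020, Σhalf²=0.045982
  +C: nom +17.550 → Σnom=-24.750; wc +0.370/-0.090 → slack +0.550/-0.377; half-tol=0.230, Σhalf²=0.098882
  +D: nom +27.130 → Σnom=2.380; wc +0.029/-0.029 → slack +0.579/-0.406; half-tol=0.029, Σhalf²=0.099723
  -E: nom -11.700 → Σnom=-9.320; wc +0.292/-0.050 → slack +0.871/-0.456; half-tol=0.171, Σhalf²=0.128964
  -F: nom -19.220 → Σnom=-28.540; wc +0.330/-0.330 → slack +1.201/-0.786; half-tol=0.330, Σhalf²=0.237864
  +G: nom +6.610 → Σnom=-21.930; wc +0.060/-0.060 → slack +1.261/-0.846; half-tol=0.060, Σhalf²=0.241464
  -H: nom -5.000 → Σnom=-26.930; wc +0.450/-0.279 → slack +1.711/-1.125; half-tol=0.365, Σhalf²=0.374325
  -I: nom -46.400 → Σnom=-73.330; wc +0.180/-0.180 → slack +1.891/-1.305; half-tol=0.180, Σhalf²=0.406725
Nominal = -73.330. Worst-case = [-73.330 - 1.305, -73.330 + 1.891] = [-74.635, -71.439]. RSS = √0.406725 = 0.638.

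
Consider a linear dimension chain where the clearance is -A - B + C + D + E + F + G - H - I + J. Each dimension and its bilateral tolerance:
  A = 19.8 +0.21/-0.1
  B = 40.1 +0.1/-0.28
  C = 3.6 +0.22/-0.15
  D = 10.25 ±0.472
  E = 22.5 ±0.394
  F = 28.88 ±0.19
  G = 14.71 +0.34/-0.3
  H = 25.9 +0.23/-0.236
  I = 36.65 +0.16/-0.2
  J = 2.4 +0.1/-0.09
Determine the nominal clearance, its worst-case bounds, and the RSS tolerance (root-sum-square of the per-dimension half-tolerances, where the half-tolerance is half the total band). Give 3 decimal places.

nominal=-40.110 wc=[-42.406,-37.578] rss=0.841

Stack each dimension's contribution:
  -A: nom -19.800 → Σnom=-19.800; wc +0.100/-0.210 → slack +0.100/-0.210; half-tol=0.155, Σhalf²=0.024025
  -B: nom -40.100 → Σnom=-59.900; wc +0.280/-0.100 → slack +0.380/-0.310; half-tol=0.190, Σhalf²=0.060125
  +C: nom +3.600 → Σnom=-56.300; wc +0.220/-0.150 → slack +0.600/-0.460; half-tol=0.185, Σhalf²=0.094350
  +D: nom +10.250 → Σnom=-46.050; wc +0.472/-0.472 → slack +1.072/-0.932; half-tol=0.472, Σhalf²=0.317134
  +E: nom +22.500 → Σnom=-23.550; wc +0.394/-0.394 → slack +1.466/-1.326; half-tol=0.394, Σhalf²=0.472370
  +F: nom +28.880 → Σnom=5.330; wc +0.190/-0.190 → slack +1.656/-1.516; half-tol=0.190, Σhalf²=0.508470
  +G: nom +14.710 → Σnom=20.040; wc +0.340/-0.300 → slack +1.996/-1.816; half-tol=0.320, Σhalf²=0.610870
  -H: nom -25.900 → Σnom=-5.860; wc +0.236/-0.230 → slack +2.232/-2.046; half-tol=0.233, Σhalf²=0.665159
  -I: nom -36.650 → Σnom=-42.510; wc +0.200/-0.160 → slack +2.432/-2.206; half-tol=0.180, Σhalf²=0.697559
  +J: nom +2.400 → Σnom=-40.110; wc +0.100/-0.090 → slack +2.532/-2.296; half-tol=0.095, Σhalf²=0.706584
Nominal = -40.110. Worst-case = [-40.110 - 2.296, -40.110 + 2.532] = [-42.406, -37.578]. RSS = √0.706584 = 0.841.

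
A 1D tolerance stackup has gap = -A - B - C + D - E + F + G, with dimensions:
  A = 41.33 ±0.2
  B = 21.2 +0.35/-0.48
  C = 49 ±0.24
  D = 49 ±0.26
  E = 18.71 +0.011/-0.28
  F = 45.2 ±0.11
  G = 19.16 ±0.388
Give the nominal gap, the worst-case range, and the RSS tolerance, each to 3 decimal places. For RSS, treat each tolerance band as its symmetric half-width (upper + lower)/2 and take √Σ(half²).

Stack each dimension's contribution:
  -A: nom -41.330 → Σnom=-41.330; wc +0.200/-0.200 → slack +0.200/-0.200; half-tol=0.200, Σhalf²=0.040000
  -B: nom -21.200 → Σnom=-62.530; wc +0.480/-0.350 → slack +0.680/-0.550; half-tol=0.415, Σhalf²=0.212225
  -C: nom -49.000 → Σnom=-111.530; wc +0.240/-0.240 → slack +0.920/-0.790; half-tol=0.240, Σhalf²=0.269825
  +D: nom +49.000 → Σnom=-62.530; wc +0.260/-0.260 → slack +1.180/-1.050; half-tol=0.260, Σhalf²=0.337425
  -E: nom -18.710 → Σnom=-81.240; wc +0.280/-0.011 → slack +1.460/-1.061; half-tol=0.146, Σhalf²=0.358595
  +F: nom +45.200 → Σnom=-36.040; wc +0.110/-0.110 → slack +1.570/-1.171; half-tol=0.110, Σhalf²=0.370695
  +G: nom +19.160 → Σnom=-16.880; wc +0.388/-0.388 → slack +1.958/-1.559; half-tol=0.388, Σhalf²=0.521239
Nominal = -16.880. Worst-case = [-16.880 - 1.559, -16.880 + 1.958] = [-18.439, -14.922]. RSS = √0.521239 = 0.722.

nominal=-16.880 wc=[-18.439,-14.922] rss=0.722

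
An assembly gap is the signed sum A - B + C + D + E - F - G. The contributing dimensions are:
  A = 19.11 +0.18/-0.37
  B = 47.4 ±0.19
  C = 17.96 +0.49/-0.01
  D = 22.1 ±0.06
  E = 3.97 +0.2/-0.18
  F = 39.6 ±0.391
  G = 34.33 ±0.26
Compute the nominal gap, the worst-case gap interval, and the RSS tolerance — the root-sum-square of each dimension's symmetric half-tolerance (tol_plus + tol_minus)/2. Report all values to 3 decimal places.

Stack each dimension's contribution:
  +A: nom +19.110 → Σnom=19.110; wc +0.180/-0.370 → slack +0.180/-0.370; half-tol=0.275, Σhalf²=0.075625
  -B: nom -47.400 → Σnom=-28.290; wc +0.190/-0.190 → slack +0.370/-0.560; half-tol=0.190, Σhalf²=0.111725
  +C: nom +17.960 → Σnom=-10.330; wc +0.490/-0.010 → slack +0.860/-0.570; half-tol=0.250, Σhalf²=0.174225
  +D: nom +22.100 → Σnom=11.770; wc +0.060/-0.060 → slack +0.920/-0.630; half-tol=0.060, Σhalf²=0.177825
  +E: nom +3.970 → Σnom=15.740; wc +0.200/-0.180 → slack +1.120/-0.810; half-tol=0.190, Σhalf²=0.213925
  -F: nom -39.600 → Σnom=-23.860; wc +0.391/-0.391 → slack +1.511/-1.201; half-tol=0.391, Σhalf²=0.366806
  -G: nom -34.330 → Σnom=-58.190; wc +0.260/-0.260 → slack +1.771/-1.461; half-tol=0.260, Σhalf²=0.434406
Nominal = -58.190. Worst-case = [-58.190 - 1.461, -58.190 + 1.771] = [-59.651, -56.419]. RSS = √0.434406 = 0.659.

nominal=-58.190 wc=[-59.651,-56.419] rss=0.659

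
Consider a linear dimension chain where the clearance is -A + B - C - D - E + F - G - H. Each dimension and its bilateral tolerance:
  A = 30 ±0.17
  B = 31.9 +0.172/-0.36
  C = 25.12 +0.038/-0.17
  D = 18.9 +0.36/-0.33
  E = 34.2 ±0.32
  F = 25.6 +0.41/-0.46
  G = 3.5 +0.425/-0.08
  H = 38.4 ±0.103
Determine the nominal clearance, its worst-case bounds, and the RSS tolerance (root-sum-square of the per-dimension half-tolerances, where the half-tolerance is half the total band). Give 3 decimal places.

Stack each dimension's contribution:
  -A: nom -30.000 → Σnom=-30.000; wc +0.170/-0.170 → slack +0.170/-0.170; half-tol=0.170, Σhalf²=0.028900
  +B: nom +31.900 → Σnom=1.900; wc +0.172/-0.360 → slack +0.342/-0.530; half-tol=0.266, Σhalf²=0.099656
  -C: nom -25.120 → Σnom=-23.220; wc +0.170/-0.038 → slack +0.512/-0.568; half-tol=0.104, Σhalf²=0.110472
  -D: nom -18.900 → Σnom=-42.120; wc +0.330/-0.360 → slack +0.842/-0.928; half-tol=0.345, Σhalf²=0.229497
  -E: nom -34.200 → Σnom=-76.320; wc +0.320/-0.320 → slack +1.162/-1.248; half-tol=0.320, Σhalf²=0.331897
  +F: nom +25.600 → Σnom=-50.720; wc +0.410/-0.460 → slack +1.572/-1.708; half-tol=0.435, Σhalf²=0.521122
  -G: nom -3.500 → Σnom=-54.220; wc +0.080/-0.425 → slack +1.652/-2.133; half-tol=0.253, Σhalf²=0.584878
  -H: nom -38.400 → Σnom=-92.620; wc +0.103/-0.103 → slack +1.755/-2.236; half-tol=0.103, Σhalf²=0.595487
Nominal = -92.620. Worst-case = [-92.620 - 2.236, -92.620 + 1.755] = [-94.856, -90.865]. RSS = √0.595487 = 0.772.

nominal=-92.620 wc=[-94.856,-90.865] rss=0.772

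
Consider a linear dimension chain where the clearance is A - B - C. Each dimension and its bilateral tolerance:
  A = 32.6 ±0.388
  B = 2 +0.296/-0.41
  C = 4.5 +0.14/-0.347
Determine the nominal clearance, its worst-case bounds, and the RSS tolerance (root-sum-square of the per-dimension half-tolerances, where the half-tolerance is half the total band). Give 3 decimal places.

nominal=26.100 wc=[25.276,27.245] rss=0.578

Stack each dimension's contribution:
  +A: nom +32.600 → Σnom=32.600; wc +0.388/-0.388 → slack +0.388/-0.388; half-tol=0.388, Σhalf²=0.150544
  -B: nom -2.000 → Σnom=30.600; wc +0.410/-0.296 → slack +0.798/-0.684; half-tol=0.353, Σhalf²=0.275153
  -C: nom -4.500 → Σnom=26.100; wc +0.347/-0.140 → slack +1.145/-0.824; half-tol=0.243, Σhalf²=0.334445
Nominal = 26.100. Worst-case = [26.100 - 0.824, 26.100 + 1.145] = [25.276, 27.245]. RSS = √0.334445 = 0.578.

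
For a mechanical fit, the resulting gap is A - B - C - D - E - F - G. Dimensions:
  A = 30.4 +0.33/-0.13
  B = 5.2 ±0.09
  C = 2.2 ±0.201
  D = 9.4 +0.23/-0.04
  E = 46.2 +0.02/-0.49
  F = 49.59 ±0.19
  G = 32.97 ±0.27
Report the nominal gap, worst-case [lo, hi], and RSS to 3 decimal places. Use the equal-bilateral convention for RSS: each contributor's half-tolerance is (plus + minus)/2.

nominal=-115.160 wc=[-116.291,-113.549] rss=0.542

Stack each dimension's contribution:
  +A: nom +30.400 → Σnom=30.400; wc +0.330/-0.130 → slack +0.330/-0.130; half-tol=0.230, Σhalf²=0.052900
  -B: nom -5.200 → Σnom=25.200; wc +0.090/-0.090 → slack +0.420/-0.220; half-tol=0.090, Σhalf²=0.061000
  -C: nom -2.200 → Σnom=23.000; wc +0.201/-0.201 → slack +0.621/-0.421; half-tol=0.201, Σhalf²=0.101401
  -D: nom -9.400 → Σnom=13.600; wc +0.040/-0.230 → slack +0.661/-0.651; half-tol=0.135, Σhalf²=0.119626
  -E: nom -46.200 → Σnom=-32.600; wc +0.490/-0.020 → slack +1.151/-0.671; half-tol=0.255, Σhalf²=0.184651
  -F: nom -49.590 → Σnom=-82.190; wc +0.190/-0.190 → slack +1.341/-0.861; half-tol=0.190, Σhalf²=0.220751
  -G: nom -32.970 → Σnom=-115.160; wc +0.270/-0.270 → slack +1.611/-1.131; half-tol=0.270, Σhalf²=0.293651
Nominal = -115.160. Worst-case = [-115.160 - 1.131, -115.160 + 1.611] = [-116.291, -113.549]. RSS = √0.293651 = 0.542.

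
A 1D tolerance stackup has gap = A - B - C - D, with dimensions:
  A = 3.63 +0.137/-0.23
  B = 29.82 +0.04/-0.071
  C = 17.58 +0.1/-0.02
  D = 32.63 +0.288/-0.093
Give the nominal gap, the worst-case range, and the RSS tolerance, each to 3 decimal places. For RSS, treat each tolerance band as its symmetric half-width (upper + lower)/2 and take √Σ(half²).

Stack each dimension's contribution:
  +A: nom +3.630 → Σnom=3.630; wc +0.137/-0.230 → slack +0.137/-0.230; half-tol=0.183, Σhalf²=0.033672
  -B: nom -29.820 → Σnom=-26.190; wc +0.071/-0.040 → slack +0.208/-0.270; half-tol=0.055, Σhalf²=0.036753
  -C: nom -17.580 → Σnom=-43.770; wc +0.020/-0.100 → slack +0.228/-0.370; half-tol=0.060, Σhalf²=0.040352
  -D: nom -32.630 → Σnom=-76.400; wc +0.093/-0.288 → slack +0.321/-0.658; half-tol=0.191, Σhalf²=0.076643
Nominal = -76.400. Worst-case = [-76.400 - 0.658, -76.400 + 0.321] = [-77.058, -76.079]. RSS = √0.076643 = 0.277.

nominal=-76.400 wc=[-77.058,-76.079] rss=0.277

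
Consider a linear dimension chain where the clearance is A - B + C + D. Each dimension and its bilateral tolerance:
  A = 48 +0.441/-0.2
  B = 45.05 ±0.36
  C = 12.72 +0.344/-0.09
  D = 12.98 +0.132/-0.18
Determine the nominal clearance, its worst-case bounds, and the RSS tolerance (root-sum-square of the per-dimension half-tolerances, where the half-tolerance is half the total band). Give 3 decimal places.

nominal=28.650 wc=[27.820,29.927] rss=0.551

Stack each dimension's contribution:
  +A: nom +48.000 → Σnom=48.000; wc +0.441/-0.200 → slack +0.441/-0.200; half-tol=0.321, Σhalf²=0.102720
  -B: nom -45.050 → Σnom=2.950; wc +0.360/-0.360 → slack +0.801/-0.560; half-tol=0.360, Σhalf²=0.232320
  +C: nom +12.720 → Σnom=15.670; wc +0.344/-0.090 → slack +1.145/-0.650; half-tol=0.217, Σhalf²=0.279409
  +D: nom +12.980 → Σnom=28.650; wc +0.132/-0.180 → slack +1.277/-0.830; half-tol=0.156, Σhalf²=0.303745
Nominal = 28.650. Worst-case = [28.650 - 0.830, 28.650 + 1.277] = [27.820, 29.927]. RSS = √0.303745 = 0.551.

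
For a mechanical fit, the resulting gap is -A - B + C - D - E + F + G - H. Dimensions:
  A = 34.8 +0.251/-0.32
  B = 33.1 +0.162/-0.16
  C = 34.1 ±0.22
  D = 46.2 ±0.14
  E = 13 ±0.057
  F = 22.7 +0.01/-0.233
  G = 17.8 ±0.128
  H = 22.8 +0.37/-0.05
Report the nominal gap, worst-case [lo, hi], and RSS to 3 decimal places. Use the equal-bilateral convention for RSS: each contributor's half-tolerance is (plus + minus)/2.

nominal=-75.300 wc=[-76.861,-74.215] rss=0.504

Stack each dimension's contribution:
  -A: nom -34.800 → Σnom=-34.800; wc +0.320/-0.251 → slack +0.320/-0.251; half-tol=0.285, Σhalf²=0.081510
  -B: nom -33.100 → Σnom=-67.900; wc +0.160/-0.162 → slack +0.480/-0.413; half-tol=0.161, Σhalf²=0.107431
  +C: nom +34.100 → Σnom=-33.800; wc +0.220/-0.220 → slack +0.700/-0.633; half-tol=0.220, Σhalf²=0.155831
  -D: nom -46.200 → Σnom=-80.000; wc +0.140/-0.140 → slack +0.840/-0.773; half-tol=0.140, Σhalf²=0.175431
  -E: nom -13.000 → Σnom=-93.000; wc +0.057/-0.057 → slack +0.897/-0.830; half-tol=0.057, Σhalf²=0.178680
  +F: nom +22.700 → Σnom=-70.300; wc +0.010/-0.233 → slack +0.907/-1.063; half-tol=0.122, Σhalf²=0.193442
  +G: nom +17.800 → Σnom=-52.500; wc +0.128/-0.128 → slack +1.035/-1.191; half-tol=0.128, Σhalf²=0.209826
  -H: nom -22.800 → Σnom=-75.300; wc +0.050/-0.370 → slack +1.085/-1.561; half-tol=0.210, Σhalf²=0.253926
Nominal = -75.300. Worst-case = [-75.300 - 1.561, -75.300 + 1.085] = [-76.861, -74.215]. RSS = √0.253926 = 0.504.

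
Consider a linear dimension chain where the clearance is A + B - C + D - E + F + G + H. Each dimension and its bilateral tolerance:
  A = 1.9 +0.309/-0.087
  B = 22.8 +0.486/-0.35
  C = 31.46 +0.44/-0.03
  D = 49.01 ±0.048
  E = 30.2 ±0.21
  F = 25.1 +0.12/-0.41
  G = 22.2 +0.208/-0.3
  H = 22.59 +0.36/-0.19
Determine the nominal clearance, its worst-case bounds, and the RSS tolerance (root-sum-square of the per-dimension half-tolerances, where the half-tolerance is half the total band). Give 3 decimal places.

nominal=81.940 wc=[79.905,83.711] rss=0.725

Stack each dimension's contribution:
  +A: nom +1.900 → Σnom=1.900; wc +0.309/-0.087 → slack +0.309/-0.087; half-tol=0.198, Σhalf²=0.039204
  +B: nom +22.800 → Σnom=24.700; wc +0.486/-0.350 → slack +0.795/-0.437; half-tol=0.418, Σhalf²=0.213928
  -C: nom -31.460 → Σnom=-6.760; wc +0.030/-0.440 → slack +0.825/-0.877; half-tol=0.235, Σhalf²=0.269153
  +D: nom +49.010 → Σnom=42.250; wc +0.048/-0.048 → slack +0.873/-0.925; half-tol=0.048, Σhalf²=0.271457
  -E: nom -30.200 → Σnom=12.050; wc +0.210/-0.210 → slack +1.083/-1.135; half-tol=0.210, Σhalf²=0.315557
  +F: nom +25.100 → Σnom=37.150; wc +0.120/-0.410 → slack +1.203/-1.545; half-tol=0.265, Σhalf²=0.385782
  +G: nom +22.200 → Σnom=59.350; wc +0.208/-0.300 → slack +1.411/-1.845; half-tol=0.254, Σhalf²=0.450298
  +H: nom +22.590 → Σnom=81.940; wc +0.360/-0.190 → slack +1.771/-2.035; half-tol=0.275, Σhalf²=0.525923
Nominal = 81.940. Worst-case = [81.940 - 2.035, 81.940 + 1.771] = [79.905, 83.711]. RSS = √0.525923 = 0.725.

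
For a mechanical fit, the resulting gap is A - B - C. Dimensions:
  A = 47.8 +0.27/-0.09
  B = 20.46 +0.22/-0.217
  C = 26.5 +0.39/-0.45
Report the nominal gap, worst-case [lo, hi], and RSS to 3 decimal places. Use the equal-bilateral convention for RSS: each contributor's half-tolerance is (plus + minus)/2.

Stack each dimension's contribution:
  +A: nom +47.800 → Σnom=47.800; wc +0.270/-0.090 → slack +0.270/-0.090; half-tol=0.180, Σhalf²=0.032400
  -B: nom -20.460 → Σnom=27.340; wc +0.217/-0.220 → slack +0.487/-0.310; half-tol=0.218, Σhalf²=0.080142
  -C: nom -26.500 → Σnom=0.840; wc +0.450/-0.390 → slack +0.937/-0.700; half-tol=0.420, Σhalf²=0.256542
Nominal = 0.840. Worst-case = [0.840 - 0.700, 0.840 + 0.937] = [0.140, 1.777]. RSS = √0.256542 = 0.507.

nominal=0.840 wc=[0.140,1.777] rss=0.507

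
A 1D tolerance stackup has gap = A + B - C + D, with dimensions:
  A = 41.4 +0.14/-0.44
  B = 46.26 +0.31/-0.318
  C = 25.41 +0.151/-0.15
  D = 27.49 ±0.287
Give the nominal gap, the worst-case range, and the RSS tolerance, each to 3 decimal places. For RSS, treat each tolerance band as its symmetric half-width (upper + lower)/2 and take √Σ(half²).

Stack each dimension's contribution:
  +A: nom +41.400 → Σnom=41.400; wc +0.140/-0.440 → slack +0.140/-0.440; half-tol=0.290, Σhalf²=0.084100
  +B: nom +46.260 → Σnom=87.660; wc +0.310/-0.318 → slack +0.450/-0.758; half-tol=0.314, Σhalf²=0.182696
  -C: nom -25.410 → Σnom=62.250; wc +0.150/-0.151 → slack +0.600/-0.909; half-tol=0.150, Σhalf²=0.205346
  +D: nom +27.490 → Σnom=89.740; wc +0.287/-0.287 → slack +0.887/-1.196; half-tol=0.287, Σhalf²=0.287715
Nominal = 89.740. Worst-case = [89.740 - 1.196, 89.740 + 0.887] = [88.544, 90.627]. RSS = √0.287715 = 0.536.

nominal=89.740 wc=[88.544,90.627] rss=0.536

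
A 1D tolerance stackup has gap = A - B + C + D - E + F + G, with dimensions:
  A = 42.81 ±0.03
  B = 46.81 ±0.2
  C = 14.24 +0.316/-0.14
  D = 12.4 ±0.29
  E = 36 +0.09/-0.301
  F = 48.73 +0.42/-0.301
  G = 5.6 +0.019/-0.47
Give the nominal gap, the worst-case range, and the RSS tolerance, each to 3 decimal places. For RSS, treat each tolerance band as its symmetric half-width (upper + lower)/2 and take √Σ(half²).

Stack each dimension's contribution:
  +A: nom +42.810 → Σnom=42.810; wc +0.030/-0.030 → slack +0.030/-0.030; half-tol=0.030, Σhalf²=0.000900
  -B: nom -46.810 → Σnom=-4.000; wc +0.200/-0.200 → slack +0.230/-0.230; half-tol=0.200, Σhalf²=0.040900
  +C: nom +14.240 → Σnom=10.240; wc +0.316/-0.140 → slack +0.546/-0.370; half-tol=0.228, Σhalf²=0.092884
  +D: nom +12.400 → Σnom=22.640; wc +0.290/-0.290 → slack +0.836/-0.660; half-tol=0.290, Σhalf²=0.176984
  -E: nom -36.000 → Σnom=-13.360; wc +0.301/-0.090 → slack +1.137/-0.750; half-tol=0.196, Σhalf²=0.215204
  +F: nom +48.730 → Σnom=35.370; wc +0.420/-0.301 → slack +1.557/-1.051; half-tol=0.360, Σhalf²=0.345164
  +G: nom +5.600 → Σnom=40.970; wc +0.019/-0.470 → slack +1.576/-1.521; half-tol=0.244, Σhalf²=0.404945
Nominal = 40.970. Worst-case = [40.970 - 1.521, 40.970 + 1.576] = [39.449, 42.546]. RSS = √0.404945 = 0.636.

nominal=40.970 wc=[39.449,42.546] rss=0.636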